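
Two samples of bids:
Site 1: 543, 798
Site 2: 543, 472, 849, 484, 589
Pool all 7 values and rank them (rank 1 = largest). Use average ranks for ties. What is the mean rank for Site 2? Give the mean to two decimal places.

Sorted (descending): 849, 798, 589, 543, 543, 484, 472
The 2 values of 543 occupy positions 4–5 → average rank (4+5)/2 = 4.5.
Site 2 values → pooled ranks: 543→4.5, 472→7, 849→1, 484→6, 589→3
Mean rank = (4.5 + 7 + 1 + 6 + 3) / 5 = 4.30

4.30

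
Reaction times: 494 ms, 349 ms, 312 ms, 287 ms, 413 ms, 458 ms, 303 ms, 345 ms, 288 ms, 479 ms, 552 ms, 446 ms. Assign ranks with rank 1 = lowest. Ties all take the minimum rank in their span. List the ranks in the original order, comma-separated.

11, 6, 4, 1, 7, 9, 3, 5, 2, 10, 12, 8

Sorted (ascending): 287, 288, 303, 312, 345, 349, 413, 446, 458, 479, 494, 552
No ties — each value takes its position as its rank.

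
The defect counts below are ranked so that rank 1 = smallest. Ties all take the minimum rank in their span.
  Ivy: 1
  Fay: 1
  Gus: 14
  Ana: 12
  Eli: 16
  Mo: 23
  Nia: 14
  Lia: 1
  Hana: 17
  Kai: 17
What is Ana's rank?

Sorted (ascending): 1, 1, 1, 12, 14, 14, 16, 17, 17, 23
The 3 values of 1 occupy positions 1–3 → each gets rank 1.
The 2 values of 14 occupy positions 5–6 → each gets rank 5.
The 2 values of 17 occupy positions 8–9 → each gets rank 8.
Ana has value 12 → rank 4.

4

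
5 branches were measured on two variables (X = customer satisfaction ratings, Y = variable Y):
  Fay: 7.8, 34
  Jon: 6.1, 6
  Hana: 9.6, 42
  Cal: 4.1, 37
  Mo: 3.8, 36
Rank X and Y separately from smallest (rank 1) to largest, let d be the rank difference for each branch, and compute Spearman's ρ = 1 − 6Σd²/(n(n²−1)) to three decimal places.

0.200

Ranks of variable 1: 4, 3, 5, 2, 1
Ranks of variable 2: 2, 1, 5, 4, 3
d = r₁ − r₂: 2, 2, 0, -2, -2
d²: 4, 4, 0, 4, 4; Σd² = 16
ρ = 1 − 6·16/(5·24) = 1 − 96/120 = 0.200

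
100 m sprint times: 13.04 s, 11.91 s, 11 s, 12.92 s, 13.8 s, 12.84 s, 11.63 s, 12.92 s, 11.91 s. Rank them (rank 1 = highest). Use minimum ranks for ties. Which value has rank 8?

Sorted (descending): 13.8, 13.04, 12.92, 12.92, 12.84, 11.91, 11.91, 11.63, 11
The 2 values of 12.92 occupy positions 3–4 → each gets rank 3.
The 2 values of 11.91 occupy positions 6–7 → each gets rank 6.
Rank 8 → value 11.63.

11.63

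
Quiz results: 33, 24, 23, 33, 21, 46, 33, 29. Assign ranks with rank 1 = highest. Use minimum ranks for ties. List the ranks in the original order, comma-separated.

2, 6, 7, 2, 8, 1, 2, 5

Sorted (descending): 46, 33, 33, 33, 29, 24, 23, 21
The 3 values of 33 occupy positions 2–4 → each gets rank 2.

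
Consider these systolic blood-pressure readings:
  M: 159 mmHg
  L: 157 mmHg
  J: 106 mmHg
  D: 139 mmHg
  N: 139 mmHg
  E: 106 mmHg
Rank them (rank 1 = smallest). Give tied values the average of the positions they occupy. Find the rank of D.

3.5

Sorted (ascending): 106, 106, 139, 139, 157, 159
The 2 values of 106 occupy positions 1–2 → average rank (1+2)/2 = 1.5.
The 2 values of 139 occupy positions 3–4 → average rank (3+4)/2 = 3.5.
D has value 139 mmHg → rank 3.5.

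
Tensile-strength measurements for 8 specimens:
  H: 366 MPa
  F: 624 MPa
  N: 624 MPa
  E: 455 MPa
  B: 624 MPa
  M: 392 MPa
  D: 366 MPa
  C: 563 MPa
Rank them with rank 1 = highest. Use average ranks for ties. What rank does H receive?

Sorted (descending): 624, 624, 624, 563, 455, 392, 366, 366
The 3 values of 624 occupy positions 1–3 → average rank 2.
The 2 values of 366 occupy positions 7–8 → average rank (7+8)/2 = 7.5.
H has value 366 MPa → rank 7.5.

7.5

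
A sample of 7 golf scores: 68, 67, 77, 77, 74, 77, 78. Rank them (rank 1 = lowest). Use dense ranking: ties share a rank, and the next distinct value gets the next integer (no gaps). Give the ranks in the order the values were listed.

2, 1, 4, 4, 3, 4, 5

Sorted (ascending): 67, 68, 74, 77, 77, 77, 78
The 3 values of 77 share dense rank 4.
Remaining distinct values take the next consecutive integers.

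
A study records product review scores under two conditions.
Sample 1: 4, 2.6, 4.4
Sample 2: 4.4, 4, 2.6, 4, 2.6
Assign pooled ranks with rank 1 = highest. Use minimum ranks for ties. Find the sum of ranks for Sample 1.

10

Sorted (descending): 4.4, 4.4, 4, 4, 4, 2.6, 2.6, 2.6
The 2 values of 4.4 occupy positions 1–2 → each gets rank 1.
The 3 values of 4 occupy positions 3–5 → each gets rank 3.
The 3 values of 2.6 occupy positions 6–8 → each gets rank 6.
Sample 1 values → pooled ranks: 4→3, 2.6→6, 4.4→1
Rank sum = 3 + 6 + 1 = 10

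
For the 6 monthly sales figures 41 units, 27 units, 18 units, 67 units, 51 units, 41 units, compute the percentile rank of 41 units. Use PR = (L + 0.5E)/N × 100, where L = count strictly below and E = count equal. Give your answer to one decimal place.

N = 6.
Strictly below 41: 2. Equal to 41: 2.
PR = (2 + 0.5·2)/6 × 100 = 50.0

50.0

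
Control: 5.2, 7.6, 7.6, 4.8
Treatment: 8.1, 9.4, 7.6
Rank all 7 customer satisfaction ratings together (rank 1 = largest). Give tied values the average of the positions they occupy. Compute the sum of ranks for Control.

21

Sorted (descending): 9.4, 8.1, 7.6, 7.6, 7.6, 5.2, 4.8
The 3 values of 7.6 occupy positions 3–5 → average rank 4.
Control values → pooled ranks: 5.2→6, 7.6→4, 7.6→4, 4.8→7
Rank sum = 6 + 4 + 4 + 7 = 21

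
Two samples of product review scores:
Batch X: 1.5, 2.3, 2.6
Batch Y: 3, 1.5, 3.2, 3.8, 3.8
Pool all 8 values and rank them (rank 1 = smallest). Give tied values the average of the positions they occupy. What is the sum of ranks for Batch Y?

27.5

Sorted (ascending): 1.5, 1.5, 2.3, 2.6, 3, 3.2, 3.8, 3.8
The 2 values of 1.5 occupy positions 1–2 → average rank (1+2)/2 = 1.5.
The 2 values of 3.8 occupy positions 7–8 → average rank (7+8)/2 = 7.5.
Batch Y values → pooled ranks: 3→5, 1.5→1.5, 3.2→6, 3.8→7.5, 3.8→7.5
Rank sum = 5 + 1.5 + 6 + 7.5 + 7.5 = 27.5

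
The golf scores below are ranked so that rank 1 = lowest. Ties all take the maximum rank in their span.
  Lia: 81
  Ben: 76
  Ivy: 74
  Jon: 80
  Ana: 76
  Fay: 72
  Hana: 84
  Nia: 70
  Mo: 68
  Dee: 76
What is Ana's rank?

7

Sorted (ascending): 68, 70, 72, 74, 76, 76, 76, 80, 81, 84
The 3 values of 76 occupy positions 5–7 → each gets rank 7.
Ana has value 76 → rank 7.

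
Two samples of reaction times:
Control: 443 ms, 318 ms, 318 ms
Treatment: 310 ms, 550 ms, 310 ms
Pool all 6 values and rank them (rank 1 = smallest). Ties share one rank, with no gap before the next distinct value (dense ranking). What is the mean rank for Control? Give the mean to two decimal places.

Sorted (ascending): 310, 310, 318, 318, 443, 550
The 2 values of 310 share dense rank 1.
The 2 values of 318 share dense rank 2.
Remaining distinct values take the next consecutive integers.
Control values → pooled ranks: 443→3, 318→2, 318→2
Mean rank = (3 + 2 + 2) / 3 = 2.33

2.33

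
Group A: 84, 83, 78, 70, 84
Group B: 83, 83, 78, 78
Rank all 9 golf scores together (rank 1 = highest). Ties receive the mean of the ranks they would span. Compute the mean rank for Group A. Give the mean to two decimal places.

Sorted (descending): 84, 84, 83, 83, 83, 78, 78, 78, 70
The 2 values of 84 occupy positions 1–2 → average rank (1+2)/2 = 1.5.
The 3 values of 83 occupy positions 3–5 → average rank 4.
The 3 values of 78 occupy positions 6–8 → average rank 7.
Group A values → pooled ranks: 84→1.5, 83→4, 78→7, 70→9, 84→1.5
Mean rank = (1.5 + 4 + 7 + 9 + 1.5) / 5 = 4.60

4.60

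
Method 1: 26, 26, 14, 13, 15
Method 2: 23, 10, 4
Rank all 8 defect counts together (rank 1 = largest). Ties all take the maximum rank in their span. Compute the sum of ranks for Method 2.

18

Sorted (descending): 26, 26, 23, 15, 14, 13, 10, 4
The 2 values of 26 occupy positions 1–2 → each gets rank 2.
Method 2 values → pooled ranks: 23→3, 10→7, 4→8
Rank sum = 3 + 7 + 8 = 18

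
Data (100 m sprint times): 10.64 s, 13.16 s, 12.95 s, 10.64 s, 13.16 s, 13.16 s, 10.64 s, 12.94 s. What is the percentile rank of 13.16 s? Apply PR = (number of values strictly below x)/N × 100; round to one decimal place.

62.5

N = 8.
Strictly below 13.16: 5. Equal to 13.16: 3.
PR = 5/8 × 100 = 62.5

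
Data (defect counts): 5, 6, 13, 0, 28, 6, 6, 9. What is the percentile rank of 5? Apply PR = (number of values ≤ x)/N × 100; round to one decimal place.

25.0

N = 8.
Strictly below 5: 1. Equal to 5: 1.
PR = 2/8 × 100 = 25.0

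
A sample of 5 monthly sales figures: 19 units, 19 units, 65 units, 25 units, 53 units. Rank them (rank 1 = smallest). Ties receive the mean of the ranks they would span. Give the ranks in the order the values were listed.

1.5, 1.5, 5, 3, 4

Sorted (ascending): 19, 19, 25, 53, 65
The 2 values of 19 occupy positions 1–2 → average rank (1+2)/2 = 1.5.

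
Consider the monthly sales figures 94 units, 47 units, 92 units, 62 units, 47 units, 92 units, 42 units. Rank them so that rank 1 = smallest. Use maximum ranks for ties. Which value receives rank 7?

Sorted (ascending): 42, 47, 47, 62, 92, 92, 94
The 2 values of 47 occupy positions 2–3 → each gets rank 3.
The 2 values of 92 occupy positions 5–6 → each gets rank 6.
Rank 7 → value 94.

94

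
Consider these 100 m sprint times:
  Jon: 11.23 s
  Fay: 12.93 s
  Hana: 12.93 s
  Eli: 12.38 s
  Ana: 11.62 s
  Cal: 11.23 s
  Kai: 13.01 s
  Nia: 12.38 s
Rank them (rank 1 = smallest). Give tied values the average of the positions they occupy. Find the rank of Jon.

1.5

Sorted (ascending): 11.23, 11.23, 11.62, 12.38, 12.38, 12.93, 12.93, 13.01
The 2 values of 11.23 occupy positions 1–2 → average rank (1+2)/2 = 1.5.
The 2 values of 12.38 occupy positions 4–5 → average rank (4+5)/2 = 4.5.
The 2 values of 12.93 occupy positions 6–7 → average rank (6+7)/2 = 6.5.
Jon has value 11.23 s → rank 1.5.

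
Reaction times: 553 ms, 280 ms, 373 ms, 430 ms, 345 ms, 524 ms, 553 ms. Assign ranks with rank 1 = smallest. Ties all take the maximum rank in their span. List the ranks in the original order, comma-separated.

7, 1, 3, 4, 2, 5, 7

Sorted (ascending): 280, 345, 373, 430, 524, 553, 553
The 2 values of 553 occupy positions 6–7 → each gets rank 7.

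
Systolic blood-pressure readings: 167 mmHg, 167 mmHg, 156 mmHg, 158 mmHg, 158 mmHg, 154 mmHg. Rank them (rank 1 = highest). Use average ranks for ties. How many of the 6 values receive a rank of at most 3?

Sorted (descending): 167, 167, 158, 158, 156, 154
The 2 values of 167 occupy positions 1–2 → average rank (1+2)/2 = 1.5.
The 2 values of 158 occupy positions 3–4 → average rank (3+4)/2 = 3.5.
Ranks ≤ 3: {1.5, 1.5} → 2 values.

2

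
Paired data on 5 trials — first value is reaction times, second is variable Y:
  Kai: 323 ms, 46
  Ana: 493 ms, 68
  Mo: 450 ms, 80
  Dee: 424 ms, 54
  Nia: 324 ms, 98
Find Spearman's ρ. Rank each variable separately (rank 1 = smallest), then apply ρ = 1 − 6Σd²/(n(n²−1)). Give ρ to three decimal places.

Ranks of variable 1: 1, 5, 4, 3, 2
Ranks of variable 2: 1, 3, 4, 2, 5
d = r₁ − r₂: 0, 2, 0, 1, -3
d²: 0, 4, 0, 1, 9; Σd² = 14
ρ = 1 − 6·14/(5·24) = 1 − 84/120 = 0.300

0.300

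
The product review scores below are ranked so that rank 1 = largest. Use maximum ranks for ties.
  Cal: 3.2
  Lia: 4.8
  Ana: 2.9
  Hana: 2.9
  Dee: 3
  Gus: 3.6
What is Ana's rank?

6

Sorted (descending): 4.8, 3.6, 3.2, 3, 2.9, 2.9
The 2 values of 2.9 occupy positions 5–6 → each gets rank 6.
Ana has value 2.9 → rank 6.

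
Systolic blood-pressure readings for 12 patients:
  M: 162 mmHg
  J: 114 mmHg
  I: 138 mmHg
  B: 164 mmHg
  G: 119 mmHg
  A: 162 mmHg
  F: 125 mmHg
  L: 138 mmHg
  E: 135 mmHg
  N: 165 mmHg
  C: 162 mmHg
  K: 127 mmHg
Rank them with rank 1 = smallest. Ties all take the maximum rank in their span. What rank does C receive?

10

Sorted (ascending): 114, 119, 125, 127, 135, 138, 138, 162, 162, 162, 164, 165
The 2 values of 138 occupy positions 6–7 → each gets rank 7.
The 3 values of 162 occupy positions 8–10 → each gets rank 10.
C has value 162 mmHg → rank 10.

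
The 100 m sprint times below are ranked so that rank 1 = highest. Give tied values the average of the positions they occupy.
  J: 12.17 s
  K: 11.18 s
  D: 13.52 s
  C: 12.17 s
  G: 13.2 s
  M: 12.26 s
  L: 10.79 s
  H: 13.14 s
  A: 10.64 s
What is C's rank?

Sorted (descending): 13.52, 13.2, 13.14, 12.26, 12.17, 12.17, 11.18, 10.79, 10.64
The 2 values of 12.17 occupy positions 5–6 → average rank (5+6)/2 = 5.5.
C has value 12.17 s → rank 5.5.

5.5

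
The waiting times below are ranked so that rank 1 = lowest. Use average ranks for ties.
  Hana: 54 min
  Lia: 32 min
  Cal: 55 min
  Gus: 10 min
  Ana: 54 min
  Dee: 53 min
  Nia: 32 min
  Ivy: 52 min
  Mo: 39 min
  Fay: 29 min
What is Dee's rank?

7

Sorted (ascending): 10, 29, 32, 32, 39, 52, 53, 54, 54, 55
The 2 values of 32 occupy positions 3–4 → average rank (3+4)/2 = 3.5.
The 2 values of 54 occupy positions 8–9 → average rank (8+9)/2 = 8.5.
Dee has value 53 min → rank 7.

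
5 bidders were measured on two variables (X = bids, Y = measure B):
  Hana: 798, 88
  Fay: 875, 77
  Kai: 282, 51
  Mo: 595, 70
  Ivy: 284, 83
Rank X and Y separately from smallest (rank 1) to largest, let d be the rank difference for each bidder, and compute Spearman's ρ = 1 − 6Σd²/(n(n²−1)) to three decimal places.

Ranks of variable 1: 4, 5, 1, 3, 2
Ranks of variable 2: 5, 3, 1, 2, 4
d = r₁ − r₂: -1, 2, 0, 1, -2
d²: 1, 4, 0, 1, 4; Σd² = 10
ρ = 1 − 6·10/(5·24) = 1 − 60/120 = 0.500

0.500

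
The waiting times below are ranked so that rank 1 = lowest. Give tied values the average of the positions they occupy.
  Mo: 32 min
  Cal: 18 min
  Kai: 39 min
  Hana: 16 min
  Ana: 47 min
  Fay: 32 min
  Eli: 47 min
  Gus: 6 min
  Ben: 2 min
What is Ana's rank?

8.5

Sorted (ascending): 2, 6, 16, 18, 32, 32, 39, 47, 47
The 2 values of 32 occupy positions 5–6 → average rank (5+6)/2 = 5.5.
The 2 values of 47 occupy positions 8–9 → average rank (8+9)/2 = 8.5.
Ana has value 47 min → rank 8.5.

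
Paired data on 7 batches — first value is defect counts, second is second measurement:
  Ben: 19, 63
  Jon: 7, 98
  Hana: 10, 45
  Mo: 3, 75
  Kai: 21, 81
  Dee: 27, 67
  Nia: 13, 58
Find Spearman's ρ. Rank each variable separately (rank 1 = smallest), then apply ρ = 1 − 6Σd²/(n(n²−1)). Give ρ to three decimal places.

-0.107

Ranks of variable 1: 5, 2, 3, 1, 6, 7, 4
Ranks of variable 2: 3, 7, 1, 5, 6, 4, 2
d = r₁ − r₂: 2, -5, 2, -4, 0, 3, 2
d²: 4, 25, 4, 16, 0, 9, 4; Σd² = 62
ρ = 1 − 6·62/(7·48) = 1 − 372/336 = -0.107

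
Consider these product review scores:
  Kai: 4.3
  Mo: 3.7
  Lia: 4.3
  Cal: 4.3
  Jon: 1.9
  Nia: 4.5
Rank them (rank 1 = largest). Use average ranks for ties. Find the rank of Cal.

Sorted (descending): 4.5, 4.3, 4.3, 4.3, 3.7, 1.9
The 3 values of 4.3 occupy positions 2–4 → average rank 3.
Cal has value 4.3 → rank 3.

3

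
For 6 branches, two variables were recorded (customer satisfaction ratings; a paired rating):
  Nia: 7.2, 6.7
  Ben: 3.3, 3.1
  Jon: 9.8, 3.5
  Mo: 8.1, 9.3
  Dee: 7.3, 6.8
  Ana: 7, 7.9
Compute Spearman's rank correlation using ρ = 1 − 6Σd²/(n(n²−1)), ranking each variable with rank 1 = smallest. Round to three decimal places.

Ranks of variable 1: 3, 1, 6, 5, 4, 2
Ranks of variable 2: 3, 1, 2, 6, 4, 5
d = r₁ − r₂: 0, 0, 4, -1, 0, -3
d²: 0, 0, 16, 1, 0, 9; Σd² = 26
ρ = 1 − 6·26/(6·35) = 1 − 156/210 = 0.257

0.257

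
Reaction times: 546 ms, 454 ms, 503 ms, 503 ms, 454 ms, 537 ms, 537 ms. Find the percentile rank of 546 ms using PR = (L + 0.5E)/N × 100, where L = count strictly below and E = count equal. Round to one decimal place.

N = 7.
Strictly below 546: 6. Equal to 546: 1.
PR = (6 + 0.5·1)/7 × 100 = 92.9

92.9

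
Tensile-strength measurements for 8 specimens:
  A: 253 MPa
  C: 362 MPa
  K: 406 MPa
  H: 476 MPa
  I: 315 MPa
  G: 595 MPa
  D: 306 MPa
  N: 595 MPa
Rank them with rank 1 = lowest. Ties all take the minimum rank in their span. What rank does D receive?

2

Sorted (ascending): 253, 306, 315, 362, 406, 476, 595, 595
The 2 values of 595 occupy positions 7–8 → each gets rank 7.
D has value 306 MPa → rank 2.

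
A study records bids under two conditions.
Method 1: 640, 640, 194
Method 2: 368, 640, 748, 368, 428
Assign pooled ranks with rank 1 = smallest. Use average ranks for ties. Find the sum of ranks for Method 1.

13

Sorted (ascending): 194, 368, 368, 428, 640, 640, 640, 748
The 2 values of 368 occupy positions 2–3 → average rank (2+3)/2 = 2.5.
The 3 values of 640 occupy positions 5–7 → average rank 6.
Method 1 values → pooled ranks: 640→6, 640→6, 194→1
Rank sum = 6 + 6 + 1 = 13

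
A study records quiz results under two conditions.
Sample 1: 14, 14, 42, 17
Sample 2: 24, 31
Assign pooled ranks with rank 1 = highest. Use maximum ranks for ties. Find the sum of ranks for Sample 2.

Sorted (descending): 42, 31, 24, 17, 14, 14
The 2 values of 14 occupy positions 5–6 → each gets rank 6.
Sample 2 values → pooled ranks: 24→3, 31→2
Rank sum = 3 + 2 = 5

5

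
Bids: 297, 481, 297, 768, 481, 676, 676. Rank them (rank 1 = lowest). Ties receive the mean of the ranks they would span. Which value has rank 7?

Sorted (ascending): 297, 297, 481, 481, 676, 676, 768
The 2 values of 297 occupy positions 1–2 → average rank (1+2)/2 = 1.5.
The 2 values of 481 occupy positions 3–4 → average rank (3+4)/2 = 3.5.
The 2 values of 676 occupy positions 5–6 → average rank (5+6)/2 = 5.5.
Rank 7 → value 768.

768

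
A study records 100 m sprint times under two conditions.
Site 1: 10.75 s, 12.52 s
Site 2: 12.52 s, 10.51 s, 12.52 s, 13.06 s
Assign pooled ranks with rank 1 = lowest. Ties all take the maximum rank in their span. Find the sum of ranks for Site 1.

7

Sorted (ascending): 10.51, 10.75, 12.52, 12.52, 12.52, 13.06
The 3 values of 12.52 occupy positions 3–5 → each gets rank 5.
Site 1 values → pooled ranks: 10.75→2, 12.52→5
Rank sum = 2 + 5 = 7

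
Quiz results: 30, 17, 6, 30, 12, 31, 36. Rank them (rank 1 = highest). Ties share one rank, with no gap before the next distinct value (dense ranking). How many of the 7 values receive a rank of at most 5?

6

Sorted (descending): 36, 31, 30, 30, 17, 12, 6
The 2 values of 30 share dense rank 3.
Remaining distinct values take the next consecutive integers.
Ranks ≤ 5: {1, 2, 3, 3, 4, 5} → 6 values.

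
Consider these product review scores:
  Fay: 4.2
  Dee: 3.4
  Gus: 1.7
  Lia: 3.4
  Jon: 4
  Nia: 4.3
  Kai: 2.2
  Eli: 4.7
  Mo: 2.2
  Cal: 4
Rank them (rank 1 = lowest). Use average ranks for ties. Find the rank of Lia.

4.5

Sorted (ascending): 1.7, 2.2, 2.2, 3.4, 3.4, 4, 4, 4.2, 4.3, 4.7
The 2 values of 2.2 occupy positions 2–3 → average rank (2+3)/2 = 2.5.
The 2 values of 3.4 occupy positions 4–5 → average rank (4+5)/2 = 4.5.
The 2 values of 4 occupy positions 6–7 → average rank (6+7)/2 = 6.5.
Lia has value 3.4 → rank 4.5.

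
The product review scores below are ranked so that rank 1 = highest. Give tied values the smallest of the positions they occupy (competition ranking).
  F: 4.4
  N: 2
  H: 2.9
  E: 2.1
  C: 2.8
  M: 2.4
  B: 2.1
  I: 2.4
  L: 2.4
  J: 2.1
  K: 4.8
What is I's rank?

5

Sorted (descending): 4.8, 4.4, 2.9, 2.8, 2.4, 2.4, 2.4, 2.1, 2.1, 2.1, 2
The 3 values of 2.4 occupy positions 5–7 → each gets rank 5.
The 3 values of 2.1 occupy positions 8–10 → each gets rank 8.
I has value 2.4 → rank 5.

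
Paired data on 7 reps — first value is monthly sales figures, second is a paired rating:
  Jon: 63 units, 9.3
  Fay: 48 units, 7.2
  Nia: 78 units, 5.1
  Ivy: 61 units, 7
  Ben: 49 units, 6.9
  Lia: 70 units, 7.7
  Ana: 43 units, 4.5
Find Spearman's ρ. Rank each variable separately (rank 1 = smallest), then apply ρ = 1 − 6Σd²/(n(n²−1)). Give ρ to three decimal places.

Ranks of variable 1: 5, 2, 7, 4, 3, 6, 1
Ranks of variable 2: 7, 5, 2, 4, 3, 6, 1
d = r₁ − r₂: -2, -3, 5, 0, 0, 0, 0
d²: 4, 9, 25, 0, 0, 0, 0; Σd² = 38
ρ = 1 − 6·38/(7·48) = 1 − 228/336 = 0.321

0.321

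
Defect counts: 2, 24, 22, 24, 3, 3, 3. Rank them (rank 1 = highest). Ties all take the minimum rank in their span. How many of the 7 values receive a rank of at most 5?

6

Sorted (descending): 24, 24, 22, 3, 3, 3, 2
The 2 values of 24 occupy positions 1–2 → each gets rank 1.
The 3 values of 3 occupy positions 4–6 → each gets rank 4.
Ranks ≤ 5: {1, 1, 3, 4, 4, 4} → 6 values.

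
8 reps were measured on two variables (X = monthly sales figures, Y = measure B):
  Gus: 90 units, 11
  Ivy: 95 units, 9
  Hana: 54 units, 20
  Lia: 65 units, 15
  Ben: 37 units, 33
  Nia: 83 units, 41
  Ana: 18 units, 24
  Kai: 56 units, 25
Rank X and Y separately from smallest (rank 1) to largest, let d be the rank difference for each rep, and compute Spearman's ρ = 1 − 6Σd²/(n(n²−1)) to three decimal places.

Ranks of variable 1: 7, 8, 3, 5, 2, 6, 1, 4
Ranks of variable 2: 2, 1, 4, 3, 7, 8, 5, 6
d = r₁ − r₂: 5, 7, -1, 2, -5, -2, -4, -2
d²: 25, 49, 1, 4, 25, 4, 16, 4; Σd² = 128
ρ = 1 − 6·128/(8·63) = 1 − 768/504 = -0.524

-0.524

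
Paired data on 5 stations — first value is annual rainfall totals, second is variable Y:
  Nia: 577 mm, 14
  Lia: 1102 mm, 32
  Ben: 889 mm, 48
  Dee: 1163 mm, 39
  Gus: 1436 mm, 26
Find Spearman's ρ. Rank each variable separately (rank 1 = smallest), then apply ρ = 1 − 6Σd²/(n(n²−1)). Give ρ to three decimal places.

Ranks of variable 1: 1, 3, 2, 4, 5
Ranks of variable 2: 1, 3, 5, 4, 2
d = r₁ − r₂: 0, 0, -3, 0, 3
d²: 0, 0, 9, 0, 9; Σd² = 18
ρ = 1 − 6·18/(5·24) = 1 − 108/120 = 0.100

0.100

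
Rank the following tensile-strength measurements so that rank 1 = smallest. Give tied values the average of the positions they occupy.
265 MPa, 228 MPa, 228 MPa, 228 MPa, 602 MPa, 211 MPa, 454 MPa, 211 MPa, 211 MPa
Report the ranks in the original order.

Sorted (ascending): 211, 211, 211, 228, 228, 228, 265, 454, 602
The 3 values of 211 occupy positions 1–3 → average rank 2.
The 3 values of 228 occupy positions 4–6 → average rank 5.

7, 5, 5, 5, 9, 2, 8, 2, 2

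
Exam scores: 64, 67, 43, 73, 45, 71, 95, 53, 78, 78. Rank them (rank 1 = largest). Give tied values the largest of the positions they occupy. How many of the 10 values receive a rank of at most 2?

1

Sorted (descending): 95, 78, 78, 73, 71, 67, 64, 53, 45, 43
The 2 values of 78 occupy positions 2–3 → each gets rank 3.
Ranks ≤ 2: {1} → 1 value.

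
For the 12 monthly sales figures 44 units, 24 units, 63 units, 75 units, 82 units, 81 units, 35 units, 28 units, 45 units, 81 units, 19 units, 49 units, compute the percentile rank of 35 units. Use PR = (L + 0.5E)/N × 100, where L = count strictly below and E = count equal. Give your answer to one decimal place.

29.2

N = 12.
Strictly below 35: 3. Equal to 35: 1.
PR = (3 + 0.5·1)/12 × 100 = 29.2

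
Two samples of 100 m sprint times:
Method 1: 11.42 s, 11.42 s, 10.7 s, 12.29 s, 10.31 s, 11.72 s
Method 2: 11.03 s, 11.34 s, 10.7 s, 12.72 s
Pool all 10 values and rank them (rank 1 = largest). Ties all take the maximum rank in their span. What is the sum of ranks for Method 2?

Sorted (descending): 12.72, 12.29, 11.72, 11.42, 11.42, 11.34, 11.03, 10.7, 10.7, 10.31
The 2 values of 11.42 occupy positions 4–5 → each gets rank 5.
The 2 values of 10.7 occupy positions 8–9 → each gets rank 9.
Method 2 values → pooled ranks: 11.03→7, 11.34→6, 10.7→9, 12.72→1
Rank sum = 7 + 6 + 9 + 1 = 23

23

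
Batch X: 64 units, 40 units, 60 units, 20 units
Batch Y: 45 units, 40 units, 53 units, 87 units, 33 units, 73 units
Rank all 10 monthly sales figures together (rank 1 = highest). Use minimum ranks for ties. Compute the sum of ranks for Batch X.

Sorted (descending): 87, 73, 64, 60, 53, 45, 40, 40, 33, 20
The 2 values of 40 occupy positions 7–8 → each gets rank 7.
Batch X values → pooled ranks: 64→3, 40→7, 60→4, 20→10
Rank sum = 3 + 7 + 4 + 10 = 24

24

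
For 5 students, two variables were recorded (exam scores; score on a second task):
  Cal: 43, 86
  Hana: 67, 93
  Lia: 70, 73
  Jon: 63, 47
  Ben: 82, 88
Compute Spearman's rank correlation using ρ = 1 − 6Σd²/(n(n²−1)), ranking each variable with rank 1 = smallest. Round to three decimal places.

0.300

Ranks of variable 1: 1, 3, 4, 2, 5
Ranks of variable 2: 3, 5, 2, 1, 4
d = r₁ − r₂: -2, -2, 2, 1, 1
d²: 4, 4, 4, 1, 1; Σd² = 14
ρ = 1 − 6·14/(5·24) = 1 − 84/120 = 0.300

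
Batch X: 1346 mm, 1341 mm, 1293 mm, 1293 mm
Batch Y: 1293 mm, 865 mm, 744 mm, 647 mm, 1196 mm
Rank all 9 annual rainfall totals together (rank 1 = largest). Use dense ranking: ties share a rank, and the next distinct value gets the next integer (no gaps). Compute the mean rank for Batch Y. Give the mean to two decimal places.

Sorted (descending): 1346, 1341, 1293, 1293, 1293, 1196, 865, 744, 647
The 3 values of 1293 share dense rank 3.
Remaining distinct values take the next consecutive integers.
Batch Y values → pooled ranks: 1293→3, 865→5, 744→6, 647→7, 1196→4
Mean rank = (3 + 5 + 6 + 7 + 4) / 5 = 5.00

5.00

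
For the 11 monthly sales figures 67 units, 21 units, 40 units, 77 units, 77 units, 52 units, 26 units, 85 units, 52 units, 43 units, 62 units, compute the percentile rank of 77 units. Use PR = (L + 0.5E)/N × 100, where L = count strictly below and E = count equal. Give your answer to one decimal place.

81.8

N = 11.
Strictly below 77: 8. Equal to 77: 2.
PR = (8 + 0.5·2)/11 × 100 = 81.8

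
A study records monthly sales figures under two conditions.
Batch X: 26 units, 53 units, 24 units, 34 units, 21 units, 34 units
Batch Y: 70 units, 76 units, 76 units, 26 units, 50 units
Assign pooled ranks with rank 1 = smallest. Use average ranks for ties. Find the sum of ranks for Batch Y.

40.5

Sorted (ascending): 21, 24, 26, 26, 34, 34, 50, 53, 70, 76, 76
The 2 values of 26 occupy positions 3–4 → average rank (3+4)/2 = 3.5.
The 2 values of 34 occupy positions 5–6 → average rank (5+6)/2 = 5.5.
The 2 values of 76 occupy positions 10–11 → average rank (10+11)/2 = 10.5.
Batch Y values → pooled ranks: 70→9, 76→10.5, 76→10.5, 26→3.5, 50→7
Rank sum = 9 + 10.5 + 10.5 + 3.5 + 7 = 40.5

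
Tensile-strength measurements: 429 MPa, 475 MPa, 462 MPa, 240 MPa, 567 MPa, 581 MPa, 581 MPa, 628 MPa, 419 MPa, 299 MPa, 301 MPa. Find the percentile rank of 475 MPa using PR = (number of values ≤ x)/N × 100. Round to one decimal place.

N = 11.
Strictly below 475: 6. Equal to 475: 1.
PR = 7/11 × 100 = 63.6

63.6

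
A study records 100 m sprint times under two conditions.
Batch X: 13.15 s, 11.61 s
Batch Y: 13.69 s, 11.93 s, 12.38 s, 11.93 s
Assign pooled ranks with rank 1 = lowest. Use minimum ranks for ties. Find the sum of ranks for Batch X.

6

Sorted (ascending): 11.61, 11.93, 11.93, 12.38, 13.15, 13.69
The 2 values of 11.93 occupy positions 2–3 → each gets rank 2.
Batch X values → pooled ranks: 13.15→5, 11.61→1
Rank sum = 5 + 1 = 6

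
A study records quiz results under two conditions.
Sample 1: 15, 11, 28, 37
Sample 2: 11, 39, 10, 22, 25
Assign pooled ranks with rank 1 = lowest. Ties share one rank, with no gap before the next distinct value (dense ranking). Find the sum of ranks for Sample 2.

Sorted (ascending): 10, 11, 11, 15, 22, 25, 28, 37, 39
The 2 values of 11 share dense rank 2.
Remaining distinct values take the next consecutive integers.
Sample 2 values → pooled ranks: 11→2, 39→8, 10→1, 22→4, 25→5
Rank sum = 2 + 8 + 1 + 4 + 5 = 20

20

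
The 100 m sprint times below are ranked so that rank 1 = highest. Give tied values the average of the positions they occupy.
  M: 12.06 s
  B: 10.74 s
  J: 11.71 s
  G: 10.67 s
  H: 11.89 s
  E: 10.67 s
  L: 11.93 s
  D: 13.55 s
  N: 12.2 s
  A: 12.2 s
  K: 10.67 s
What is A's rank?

Sorted (descending): 13.55, 12.2, 12.2, 12.06, 11.93, 11.89, 11.71, 10.74, 10.67, 10.67, 10.67
The 2 values of 12.2 occupy positions 2–3 → average rank (2+3)/2 = 2.5.
The 3 values of 10.67 occupy positions 9–11 → average rank 10.
A has value 12.2 s → rank 2.5.

2.5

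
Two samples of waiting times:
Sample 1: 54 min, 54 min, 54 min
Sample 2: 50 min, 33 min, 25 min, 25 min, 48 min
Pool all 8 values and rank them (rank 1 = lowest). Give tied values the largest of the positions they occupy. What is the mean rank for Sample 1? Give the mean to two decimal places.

Sorted (ascending): 25, 25, 33, 48, 50, 54, 54, 54
The 2 values of 25 occupy positions 1–2 → each gets rank 2.
The 3 values of 54 occupy positions 6–8 → each gets rank 8.
Sample 1 values → pooled ranks: 54→8, 54→8, 54→8
Mean rank = (8 + 8 + 8) / 3 = 8.00

8.00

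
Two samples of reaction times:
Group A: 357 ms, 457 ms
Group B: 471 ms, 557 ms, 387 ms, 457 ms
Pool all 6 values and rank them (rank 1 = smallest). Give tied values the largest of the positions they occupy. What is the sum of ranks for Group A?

Sorted (ascending): 357, 387, 457, 457, 471, 557
The 2 values of 457 occupy positions 3–4 → each gets rank 4.
Group A values → pooled ranks: 357→1, 457→4
Rank sum = 1 + 4 = 5

5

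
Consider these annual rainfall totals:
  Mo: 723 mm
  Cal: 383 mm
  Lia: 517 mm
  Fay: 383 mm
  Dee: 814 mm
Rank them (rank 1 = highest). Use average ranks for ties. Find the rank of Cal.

Sorted (descending): 814, 723, 517, 383, 383
The 2 values of 383 occupy positions 4–5 → average rank (4+5)/2 = 4.5.
Cal has value 383 mm → rank 4.5.

4.5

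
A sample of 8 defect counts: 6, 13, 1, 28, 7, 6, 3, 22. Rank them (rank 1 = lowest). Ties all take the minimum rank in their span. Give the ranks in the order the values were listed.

Sorted (ascending): 1, 3, 6, 6, 7, 13, 22, 28
The 2 values of 6 occupy positions 3–4 → each gets rank 3.

3, 6, 1, 8, 5, 3, 2, 7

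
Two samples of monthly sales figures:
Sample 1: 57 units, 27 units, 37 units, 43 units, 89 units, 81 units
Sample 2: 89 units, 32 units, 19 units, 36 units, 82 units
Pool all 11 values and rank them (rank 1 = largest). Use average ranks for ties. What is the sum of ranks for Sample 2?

Sorted (descending): 89, 89, 82, 81, 57, 43, 37, 36, 32, 27, 19
The 2 values of 89 occupy positions 1–2 → average rank (1+2)/2 = 1.5.
Sample 2 values → pooled ranks: 89→1.5, 32→9, 19→11, 36→8, 82→3
Rank sum = 1.5 + 9 + 11 + 8 + 3 = 32.5

32.5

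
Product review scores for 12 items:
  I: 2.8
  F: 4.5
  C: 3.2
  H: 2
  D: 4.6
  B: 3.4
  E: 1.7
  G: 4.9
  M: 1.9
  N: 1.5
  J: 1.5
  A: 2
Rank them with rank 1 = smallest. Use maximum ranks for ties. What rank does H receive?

6

Sorted (ascending): 1.5, 1.5, 1.7, 1.9, 2, 2, 2.8, 3.2, 3.4, 4.5, 4.6, 4.9
The 2 values of 1.5 occupy positions 1–2 → each gets rank 2.
The 2 values of 2 occupy positions 5–6 → each gets rank 6.
H has value 2 → rank 6.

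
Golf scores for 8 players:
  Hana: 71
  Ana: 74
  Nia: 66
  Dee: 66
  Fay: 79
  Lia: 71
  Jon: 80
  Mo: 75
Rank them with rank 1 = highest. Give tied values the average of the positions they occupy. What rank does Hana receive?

Sorted (descending): 80, 79, 75, 74, 71, 71, 66, 66
The 2 values of 71 occupy positions 5–6 → average rank (5+6)/2 = 5.5.
The 2 values of 66 occupy positions 7–8 → average rank (7+8)/2 = 7.5.
Hana has value 71 → rank 5.5.

5.5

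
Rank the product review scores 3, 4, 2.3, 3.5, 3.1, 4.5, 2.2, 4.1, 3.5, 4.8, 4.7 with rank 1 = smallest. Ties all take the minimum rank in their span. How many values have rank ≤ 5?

6

Sorted (ascending): 2.2, 2.3, 3, 3.1, 3.5, 3.5, 4, 4.1, 4.5, 4.7, 4.8
The 2 values of 3.5 occupy positions 5–6 → each gets rank 5.
Ranks ≤ 5: {1, 2, 3, 4, 5, 5} → 6 values.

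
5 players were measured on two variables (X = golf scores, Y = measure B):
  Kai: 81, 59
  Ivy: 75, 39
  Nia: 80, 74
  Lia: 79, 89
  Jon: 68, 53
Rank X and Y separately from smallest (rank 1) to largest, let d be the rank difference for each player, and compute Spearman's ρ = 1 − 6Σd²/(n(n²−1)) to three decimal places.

Ranks of variable 1: 5, 2, 4, 3, 1
Ranks of variable 2: 3, 1, 4, 5, 2
d = r₁ − r₂: 2, 1, 0, -2, -1
d²: 4, 1, 0, 4, 1; Σd² = 10
ρ = 1 − 6·10/(5·24) = 1 − 60/120 = 0.500

0.500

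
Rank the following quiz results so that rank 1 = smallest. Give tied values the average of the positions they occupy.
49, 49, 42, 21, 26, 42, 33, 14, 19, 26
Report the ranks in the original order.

9.5, 9.5, 7.5, 3, 4.5, 7.5, 6, 1, 2, 4.5

Sorted (ascending): 14, 19, 21, 26, 26, 33, 42, 42, 49, 49
The 2 values of 26 occupy positions 4–5 → average rank (4+5)/2 = 4.5.
The 2 values of 42 occupy positions 7–8 → average rank (7+8)/2 = 7.5.
The 2 values of 49 occupy positions 9–10 → average rank (9+10)/2 = 9.5.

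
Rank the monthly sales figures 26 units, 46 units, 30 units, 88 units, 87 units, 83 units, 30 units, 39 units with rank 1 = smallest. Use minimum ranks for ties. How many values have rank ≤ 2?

Sorted (ascending): 26, 30, 30, 39, 46, 83, 87, 88
The 2 values of 30 occupy positions 2–3 → each gets rank 2.
Ranks ≤ 2: {1, 2, 2} → 3 values.

3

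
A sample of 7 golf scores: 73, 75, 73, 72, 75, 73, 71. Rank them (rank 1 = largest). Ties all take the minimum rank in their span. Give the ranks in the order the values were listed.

Sorted (descending): 75, 75, 73, 73, 73, 72, 71
The 2 values of 75 occupy positions 1–2 → each gets rank 1.
The 3 values of 73 occupy positions 3–5 → each gets rank 3.

3, 1, 3, 6, 1, 3, 7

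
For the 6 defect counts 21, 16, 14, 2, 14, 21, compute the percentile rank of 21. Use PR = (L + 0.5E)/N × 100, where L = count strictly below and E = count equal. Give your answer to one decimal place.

N = 6.
Strictly below 21: 4. Equal to 21: 2.
PR = (4 + 0.5·2)/6 × 100 = 83.3

83.3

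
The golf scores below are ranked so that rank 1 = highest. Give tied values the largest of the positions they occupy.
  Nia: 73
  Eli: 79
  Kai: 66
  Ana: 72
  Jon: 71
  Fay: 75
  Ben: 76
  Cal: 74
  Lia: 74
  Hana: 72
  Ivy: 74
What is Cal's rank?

6

Sorted (descending): 79, 76, 75, 74, 74, 74, 73, 72, 72, 71, 66
The 3 values of 74 occupy positions 4–6 → each gets rank 6.
The 2 values of 72 occupy positions 8–9 → each gets rank 9.
Cal has value 74 → rank 6.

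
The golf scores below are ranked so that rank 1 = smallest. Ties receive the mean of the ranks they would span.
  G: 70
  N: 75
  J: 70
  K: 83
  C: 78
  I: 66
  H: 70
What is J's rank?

Sorted (ascending): 66, 70, 70, 70, 75, 78, 83
The 3 values of 70 occupy positions 2–4 → average rank 3.
J has value 70 → rank 3.

3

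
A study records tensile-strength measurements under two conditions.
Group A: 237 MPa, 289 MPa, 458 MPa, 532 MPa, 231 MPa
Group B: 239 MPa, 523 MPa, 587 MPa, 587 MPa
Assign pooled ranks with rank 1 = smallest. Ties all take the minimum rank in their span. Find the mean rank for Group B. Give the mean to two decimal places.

6.25

Sorted (ascending): 231, 237, 239, 289, 458, 523, 532, 587, 587
The 2 values of 587 occupy positions 8–9 → each gets rank 8.
Group B values → pooled ranks: 239→3, 523→6, 587→8, 587→8
Mean rank = (3 + 6 + 8 + 8) / 4 = 6.25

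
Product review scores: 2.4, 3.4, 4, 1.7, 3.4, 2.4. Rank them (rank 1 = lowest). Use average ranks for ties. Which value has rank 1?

1.7

Sorted (ascending): 1.7, 2.4, 2.4, 3.4, 3.4, 4
The 2 values of 2.4 occupy positions 2–3 → average rank (2+3)/2 = 2.5.
The 2 values of 3.4 occupy positions 4–5 → average rank (4+5)/2 = 4.5.
Rank 1 → value 1.7.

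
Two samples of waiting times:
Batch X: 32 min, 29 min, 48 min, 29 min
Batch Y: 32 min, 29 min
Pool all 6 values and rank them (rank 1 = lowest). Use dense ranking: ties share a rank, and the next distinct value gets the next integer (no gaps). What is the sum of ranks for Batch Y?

3

Sorted (ascending): 29, 29, 29, 32, 32, 48
The 3 values of 29 share dense rank 1.
The 2 values of 32 share dense rank 2.
Remaining distinct values take the next consecutive integers.
Batch Y values → pooled ranks: 32→2, 29→1
Rank sum = 2 + 1 = 3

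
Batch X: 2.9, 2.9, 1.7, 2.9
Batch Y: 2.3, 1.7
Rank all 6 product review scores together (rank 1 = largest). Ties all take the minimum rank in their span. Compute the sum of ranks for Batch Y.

9

Sorted (descending): 2.9, 2.9, 2.9, 2.3, 1.7, 1.7
The 3 values of 2.9 occupy positions 1–3 → each gets rank 1.
The 2 values of 1.7 occupy positions 5–6 → each gets rank 5.
Batch Y values → pooled ranks: 2.3→4, 1.7→5
Rank sum = 4 + 5 = 9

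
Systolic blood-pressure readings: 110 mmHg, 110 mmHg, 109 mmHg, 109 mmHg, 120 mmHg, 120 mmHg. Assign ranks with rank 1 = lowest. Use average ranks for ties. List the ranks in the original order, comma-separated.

Sorted (ascending): 109, 109, 110, 110, 120, 120
The 2 values of 109 occupy positions 1–2 → average rank (1+2)/2 = 1.5.
The 2 values of 110 occupy positions 3–4 → average rank (3+4)/2 = 3.5.
The 2 values of 120 occupy positions 5–6 → average rank (5+6)/2 = 5.5.

3.5, 3.5, 1.5, 1.5, 5.5, 5.5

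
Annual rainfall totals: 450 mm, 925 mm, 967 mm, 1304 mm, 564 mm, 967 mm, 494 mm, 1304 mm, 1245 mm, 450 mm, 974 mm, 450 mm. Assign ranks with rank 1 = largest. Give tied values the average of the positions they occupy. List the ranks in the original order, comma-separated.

11, 7, 5.5, 1.5, 8, 5.5, 9, 1.5, 3, 11, 4, 11

Sorted (descending): 1304, 1304, 1245, 974, 967, 967, 925, 564, 494, 450, 450, 450
The 2 values of 1304 occupy positions 1–2 → average rank (1+2)/2 = 1.5.
The 2 values of 967 occupy positions 5–6 → average rank (5+6)/2 = 5.5.
The 3 values of 450 occupy positions 10–12 → average rank 11.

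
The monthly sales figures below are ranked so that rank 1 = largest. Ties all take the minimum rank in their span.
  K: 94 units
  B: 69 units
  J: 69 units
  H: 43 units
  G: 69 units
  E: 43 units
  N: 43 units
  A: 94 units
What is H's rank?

6

Sorted (descending): 94, 94, 69, 69, 69, 43, 43, 43
The 2 values of 94 occupy positions 1–2 → each gets rank 1.
The 3 values of 69 occupy positions 3–5 → each gets rank 3.
The 3 values of 43 occupy positions 6–8 → each gets rank 6.
H has value 43 units → rank 6.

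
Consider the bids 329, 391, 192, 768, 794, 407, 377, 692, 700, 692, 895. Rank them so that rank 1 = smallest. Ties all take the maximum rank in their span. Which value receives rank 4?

Sorted (ascending): 192, 329, 377, 391, 407, 692, 692, 700, 768, 794, 895
The 2 values of 692 occupy positions 6–7 → each gets rank 7.
Rank 4 → value 391.

391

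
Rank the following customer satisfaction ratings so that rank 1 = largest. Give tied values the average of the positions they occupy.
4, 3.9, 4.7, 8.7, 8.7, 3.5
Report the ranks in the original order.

4, 5, 3, 1.5, 1.5, 6

Sorted (descending): 8.7, 8.7, 4.7, 4, 3.9, 3.5
The 2 values of 8.7 occupy positions 1–2 → average rank (1+2)/2 = 1.5.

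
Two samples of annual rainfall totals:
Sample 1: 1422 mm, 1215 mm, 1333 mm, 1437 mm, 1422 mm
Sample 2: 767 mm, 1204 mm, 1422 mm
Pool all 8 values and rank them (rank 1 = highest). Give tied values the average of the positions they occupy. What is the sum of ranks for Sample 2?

18

Sorted (descending): 1437, 1422, 1422, 1422, 1333, 1215, 1204, 767
The 3 values of 1422 occupy positions 2–4 → average rank 3.
Sample 2 values → pooled ranks: 767→8, 1204→7, 1422→3
Rank sum = 8 + 7 + 3 = 18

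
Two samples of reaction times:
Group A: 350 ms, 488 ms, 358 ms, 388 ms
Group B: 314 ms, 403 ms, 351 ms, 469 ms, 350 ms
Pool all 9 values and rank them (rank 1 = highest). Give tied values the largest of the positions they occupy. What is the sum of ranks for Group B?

28

Sorted (descending): 488, 469, 403, 388, 358, 351, 350, 350, 314
The 2 values of 350 occupy positions 7–8 → each gets rank 8.
Group B values → pooled ranks: 314→9, 403→3, 351→6, 469→2, 350→8
Rank sum = 9 + 3 + 6 + 2 + 8 = 28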